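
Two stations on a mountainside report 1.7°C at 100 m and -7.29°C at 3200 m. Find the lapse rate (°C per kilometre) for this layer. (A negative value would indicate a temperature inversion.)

Γ = −ΔT/Δz = (1.7 − (-7.29)) / (3200 − 100) m
  = 8.99°C / 3.1 km = 2.9°C/km

2.9°C/km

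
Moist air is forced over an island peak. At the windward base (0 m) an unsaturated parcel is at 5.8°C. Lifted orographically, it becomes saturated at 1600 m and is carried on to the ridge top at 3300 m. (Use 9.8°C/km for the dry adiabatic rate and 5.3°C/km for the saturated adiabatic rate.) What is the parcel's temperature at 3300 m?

From 0 m to 1600 m (dry): cools by 9.8 × 1.6 = 15.68°C, giving -9.88°C.
From 1600 m to 3300 m (saturated): cools by 5.3 × 1.7 = 9.01°C, giving -18.89°C.

-18.89°C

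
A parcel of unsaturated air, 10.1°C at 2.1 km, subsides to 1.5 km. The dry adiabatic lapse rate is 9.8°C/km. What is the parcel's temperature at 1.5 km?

2100 → 1500 m (dry adiabatic, 9.8°C/km): ΔT = +9.8 × 0.6 = +5.88°C → T = 15.98°C

15.98°C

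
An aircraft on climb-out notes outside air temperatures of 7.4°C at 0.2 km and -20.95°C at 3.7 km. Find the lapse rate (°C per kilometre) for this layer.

8.1°C/km

Γ = −ΔT/Δz = (7.4 − (-20.95)) / (3700 − 200) m
  = 28.35°C / 3.5 km = 8.1°C/km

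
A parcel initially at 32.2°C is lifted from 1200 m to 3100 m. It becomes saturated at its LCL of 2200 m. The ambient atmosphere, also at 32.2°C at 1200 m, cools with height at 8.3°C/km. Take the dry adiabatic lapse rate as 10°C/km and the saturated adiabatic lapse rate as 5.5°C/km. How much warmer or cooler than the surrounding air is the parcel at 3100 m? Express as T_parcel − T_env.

+0.82°C (parcel warmer than environment)

Parcel:
  Dry to 2200 m: -10 × 1 km = -10°C, so T = 22.2°C.
  Saturated to 3100 m: -5.5 × 0.9 km = -4.95°C, so T = 17.25°C.
Environment:
  Environment to 3100 m: -8.3 × 1.9 km = -15.77°C, so T = 16.43°C.
T_parcel − T_env = 17.25 − 16.43 = +0.82°C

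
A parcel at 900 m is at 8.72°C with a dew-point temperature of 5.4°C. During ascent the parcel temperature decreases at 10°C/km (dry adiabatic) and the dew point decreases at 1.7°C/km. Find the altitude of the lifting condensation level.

1300 m

T and T_d converge at 10 − 1.7 = 8.3°C per km
Height above start = (8.72 − 5.4) / 8.3 = 0.4 km
LCL altitude = 900 m + 400 m = 1300 m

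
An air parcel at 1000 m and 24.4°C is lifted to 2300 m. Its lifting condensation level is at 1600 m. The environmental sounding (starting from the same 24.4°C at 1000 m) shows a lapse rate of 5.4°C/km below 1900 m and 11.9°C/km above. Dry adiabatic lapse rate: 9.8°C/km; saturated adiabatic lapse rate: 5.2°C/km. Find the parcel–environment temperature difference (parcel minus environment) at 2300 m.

+0.1°C (parcel warmer than environment)

Parcel:
  1000–1600 m, dry: Δz = 0.6 km ⇒ ΔT = -5.88°C; T = 18.52°C
  1600–2300 m, saturated: Δz = 0.7 km ⇒ ΔT = -3.64°C; T = 14.88°C
Environment:
  1000–1900 m, environment, lower layer: Δz = 0.9 km ⇒ ΔT = -4.86°C; T = 19.54°C
  1900–2300 m, environment, upper layer: Δz = 0.4 km ⇒ ΔT = -4.76°C; T = 14.78°C
T_parcel − T_env = 14.88 − 14.78 = +0.1°C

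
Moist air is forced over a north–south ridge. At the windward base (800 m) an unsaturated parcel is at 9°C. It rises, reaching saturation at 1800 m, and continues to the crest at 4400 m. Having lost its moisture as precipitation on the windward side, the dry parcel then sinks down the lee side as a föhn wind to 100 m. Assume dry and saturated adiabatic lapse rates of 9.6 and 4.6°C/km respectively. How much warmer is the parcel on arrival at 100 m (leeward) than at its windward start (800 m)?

+19.72°C

800–1800 m, dry: Δz = 1 km ⇒ ΔT = -9.6°C; T = -0.6°C
1800–4400 m, saturated: Δz = 2.6 km ⇒ ΔT = -11.96°C; T = -12.56°C
4400–100 m, dry descent: Δz = 4.3 km ⇒ ΔT = +41.28°C; T = 28.72°C
Net change vs windward start: 28.72 − 9 = +19.72°C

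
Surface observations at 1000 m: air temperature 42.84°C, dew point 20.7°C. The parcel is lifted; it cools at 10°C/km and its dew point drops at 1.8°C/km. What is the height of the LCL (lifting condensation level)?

3700 m

T and T_d converge at 10 − 1.8 = 8.2°C per km
Height above start = (42.84 − 20.7) / 8.2 = 2.7 km
LCL altitude = 1000 m + 2700 m = 3700 m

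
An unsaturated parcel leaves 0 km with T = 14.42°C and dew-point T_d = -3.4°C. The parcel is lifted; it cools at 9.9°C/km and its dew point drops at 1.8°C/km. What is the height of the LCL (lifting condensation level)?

2.2 km

T and T_d converge at 9.9 − 1.8 = 8.1°C per km
Height above start = (14.42 − (-3.4)) / 8.1 = 2.2 km
LCL altitude = 0 m + 2200 m = 2200 m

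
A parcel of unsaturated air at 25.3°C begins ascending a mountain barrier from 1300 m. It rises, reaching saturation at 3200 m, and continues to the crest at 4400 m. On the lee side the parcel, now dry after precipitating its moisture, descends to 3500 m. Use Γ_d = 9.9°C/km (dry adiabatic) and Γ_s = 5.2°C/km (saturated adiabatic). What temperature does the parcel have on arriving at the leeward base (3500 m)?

9.16°C

Dry to 3200 m: -9.9 × 1.9 km = -18.81°C, so T = 6.49°C.
Saturated to 4400 m: -5.2 × 1.2 km = -6.24°C, so T = 0.25°C.
Dry descent to 3500 m: +9.9 × 0.9 km = +8.91°C, so T = 9.16°C.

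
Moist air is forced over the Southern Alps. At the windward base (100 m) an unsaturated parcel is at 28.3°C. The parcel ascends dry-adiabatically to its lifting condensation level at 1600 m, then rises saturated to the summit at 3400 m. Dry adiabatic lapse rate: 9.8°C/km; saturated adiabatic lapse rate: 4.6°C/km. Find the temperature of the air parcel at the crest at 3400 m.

5.32°C

From 100 m to 1600 m (dry): cools by 9.8 × 1.5 = 14.7°C, giving 13.6°C.
From 1600 m to 3400 m (saturated): cools by 4.6 × 1.8 = 8.28°C, giving 5.32°C.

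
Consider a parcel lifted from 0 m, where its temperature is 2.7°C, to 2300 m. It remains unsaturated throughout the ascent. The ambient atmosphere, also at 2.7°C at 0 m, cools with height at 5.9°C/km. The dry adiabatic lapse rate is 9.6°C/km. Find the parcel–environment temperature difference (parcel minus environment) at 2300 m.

-8.51°C (parcel cooler than environment)

Parcel:
  Dry to 2300 m: -9.6 × 2.3 km = -22.08°C, so T = -19.38°C.
Environment:
  Environment to 2300 m: -5.9 × 2.3 km = -13.57°C, so T = -10.87°C.
T_parcel − T_env = -19.38 − (-10.87) = -8.51°C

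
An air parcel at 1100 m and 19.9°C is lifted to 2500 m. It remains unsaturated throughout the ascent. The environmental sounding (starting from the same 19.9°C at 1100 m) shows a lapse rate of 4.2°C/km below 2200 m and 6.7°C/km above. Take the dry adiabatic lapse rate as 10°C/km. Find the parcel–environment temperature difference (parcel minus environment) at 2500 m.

Parcel:
  From 1100 m to 2500 m (dry): cools by 10 × 1.4 = 14°C, giving 5.9°C.
Environment:
  From 1100 m to 2200 m (environment, lower layer): cools by 4.2 × 1.1 = 4.62°C, giving 15.28°C.
  From 2200 m to 2500 m (environment, upper layer): cools by 6.7 × 0.3 = 2.01°C, giving 13.27°C.
T_parcel − T_env = 5.9 − 13.27 = -7.37°C

-7.37°C (parcel cooler than environment)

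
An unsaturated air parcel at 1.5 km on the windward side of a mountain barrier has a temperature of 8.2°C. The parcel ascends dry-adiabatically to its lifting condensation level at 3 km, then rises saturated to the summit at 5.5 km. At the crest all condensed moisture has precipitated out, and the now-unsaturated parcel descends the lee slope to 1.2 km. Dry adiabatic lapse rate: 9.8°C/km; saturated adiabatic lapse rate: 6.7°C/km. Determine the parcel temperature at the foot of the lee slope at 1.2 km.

18.89°C

From 1500 m to 3000 m (dry): cools by 9.8 × 1.5 = 14.7°C, giving -6.5°C.
From 3000 m to 5500 m (saturated): cools by 6.7 × 2.5 = 16.75°C, giving -23.25°C.
From 5500 m to 1200 m (dry descent): warms by 9.8 × 4.3 = 42.14°C, giving 18.89°C.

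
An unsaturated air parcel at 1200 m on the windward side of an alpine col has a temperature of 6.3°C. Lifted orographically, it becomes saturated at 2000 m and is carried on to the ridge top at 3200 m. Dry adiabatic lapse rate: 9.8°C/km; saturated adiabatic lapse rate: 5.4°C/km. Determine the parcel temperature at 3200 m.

-8.02°C

1200–2000 m, dry: Δz = 0.8 km ⇒ ΔT = -7.84°C; T = -1.54°C
2000–3200 m, saturated: Δz = 1.2 km ⇒ ΔT = -6.48°C; T = -8.02°C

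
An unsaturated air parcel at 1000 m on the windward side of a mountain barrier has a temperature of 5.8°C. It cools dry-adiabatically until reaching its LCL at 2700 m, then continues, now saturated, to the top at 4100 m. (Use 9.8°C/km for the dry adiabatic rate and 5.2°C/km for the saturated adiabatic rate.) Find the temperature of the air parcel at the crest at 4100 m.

1000 → 2700 m (dry, 9.8°C/km): ΔT = -9.8 × 1.7 = -16.66°C → T = -10.86°C
2700 → 4100 m (saturated, 5.2°C/km): ΔT = -5.2 × 1.4 = -7.28°C → T = -18.14°C

-18.14°C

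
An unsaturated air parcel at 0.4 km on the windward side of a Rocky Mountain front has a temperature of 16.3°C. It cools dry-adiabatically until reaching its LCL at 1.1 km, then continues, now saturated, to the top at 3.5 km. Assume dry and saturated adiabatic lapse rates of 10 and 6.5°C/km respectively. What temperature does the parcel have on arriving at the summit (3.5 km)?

-6.3°C

Dry to 1100 m: -10 × 0.7 km = -7°C, so T = 9.3°C.
Saturated to 3500 m: -6.5 × 2.4 km = -15.6°C, so T = -6.3°C.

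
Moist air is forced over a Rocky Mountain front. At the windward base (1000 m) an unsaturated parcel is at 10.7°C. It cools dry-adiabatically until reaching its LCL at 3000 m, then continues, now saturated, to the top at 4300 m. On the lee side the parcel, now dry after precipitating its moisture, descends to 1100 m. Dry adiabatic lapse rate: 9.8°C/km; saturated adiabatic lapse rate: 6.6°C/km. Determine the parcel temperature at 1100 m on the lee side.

13.88°C

1000 → 3000 m (dry, 9.8°C/km): ΔT = -9.8 × 2 = -19.6°C → T = -8.9°C
3000 → 4300 m (saturated, 6.6°C/km): ΔT = -6.6 × 1.3 = -8.58°C → T = -17.48°C
4300 → 1100 m (dry descent, 9.8°C/km): ΔT = +9.8 × 3.2 = +31.36°C → T = 13.88°C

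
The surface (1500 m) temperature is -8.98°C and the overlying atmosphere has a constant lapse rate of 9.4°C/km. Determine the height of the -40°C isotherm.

Height above start = (-8.98 − (-40)) / 9.4 = 3.3 km
Altitude = 1500 m + 3300 m = 4800 m

4800 m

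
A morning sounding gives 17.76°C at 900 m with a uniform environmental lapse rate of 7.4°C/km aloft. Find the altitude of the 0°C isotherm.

3300 m

Height above start = (17.76 − 0) / 7.4 = 2.4 km
Altitude = 900 m + 2400 m = 3300 m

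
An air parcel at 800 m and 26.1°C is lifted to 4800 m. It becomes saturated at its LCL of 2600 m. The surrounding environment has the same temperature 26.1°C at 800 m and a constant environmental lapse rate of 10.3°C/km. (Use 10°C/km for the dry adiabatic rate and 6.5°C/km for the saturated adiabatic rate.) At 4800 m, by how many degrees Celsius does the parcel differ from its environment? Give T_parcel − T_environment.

Parcel:
  800 → 2600 m (dry, 10°C/km): ΔT = -10 × 1.8 = -18°C → T = 8.1°C
  2600 → 4800 m (saturated, 6.5°C/km): ΔT = -6.5 × 2.2 = -14.3°C → T = -6.2°C
Environment:
  800 → 4800 m (environment, 10.3°C/km): ΔT = -10.3 × 4 = -41.2°C → T = -15.1°C
T_parcel − T_env = -6.2 − (-15.1) = +8.9°C

+8.9°C (parcel warmer than environment)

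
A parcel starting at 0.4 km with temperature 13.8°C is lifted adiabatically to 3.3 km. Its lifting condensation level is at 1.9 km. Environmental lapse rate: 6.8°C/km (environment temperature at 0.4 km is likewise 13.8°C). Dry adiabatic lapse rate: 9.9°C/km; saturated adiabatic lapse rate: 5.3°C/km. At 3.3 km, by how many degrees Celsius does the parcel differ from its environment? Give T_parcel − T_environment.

Parcel:
  From 400 m to 1900 m (dry): cools by 9.9 × 1.5 = 14.85°C, giving -1.05°C.
  From 1900 m to 3300 m (saturated): cools by 5.3 × 1.4 = 7.42°C, giving -8.47°C.
Environment:
  From 400 m to 3300 m (environment): cools by 6.8 × 2.9 = 19.72°C, giving -5.92°C.
T_parcel − T_env = -8.47 − (-5.92) = -2.55°C

-2.55°C (parcel cooler than environment)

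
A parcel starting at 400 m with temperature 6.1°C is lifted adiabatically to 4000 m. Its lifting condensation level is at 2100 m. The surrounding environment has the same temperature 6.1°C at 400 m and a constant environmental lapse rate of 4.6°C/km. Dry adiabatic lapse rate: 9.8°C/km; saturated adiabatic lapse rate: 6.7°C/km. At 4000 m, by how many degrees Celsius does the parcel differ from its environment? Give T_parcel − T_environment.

Parcel:
  Dry to 2100 m: -9.8 × 1.7 km = -16.66°C, so T = -10.56°C.
  Saturated to 4000 m: -6.7 × 1.9 km = -12.73°C, so T = -23.29°C.
Environment:
  Environment to 4000 m: -4.6 × 3.6 km = -16.56°C, so T = -10.46°C.
T_parcel − T_env = -23.29 − (-10.46) = -12.83°C

-12.83°C (parcel cooler than environment)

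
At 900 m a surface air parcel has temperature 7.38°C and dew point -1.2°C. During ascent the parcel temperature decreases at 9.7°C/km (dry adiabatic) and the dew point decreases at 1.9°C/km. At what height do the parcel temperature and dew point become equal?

2000 m

T and T_d converge at 9.7 − 1.9 = 7.8°C per km
Height above start = (7.38 − (-1.2)) / 7.8 = 1.1 km
LCL altitude = 900 m + 1100 m = 2000 m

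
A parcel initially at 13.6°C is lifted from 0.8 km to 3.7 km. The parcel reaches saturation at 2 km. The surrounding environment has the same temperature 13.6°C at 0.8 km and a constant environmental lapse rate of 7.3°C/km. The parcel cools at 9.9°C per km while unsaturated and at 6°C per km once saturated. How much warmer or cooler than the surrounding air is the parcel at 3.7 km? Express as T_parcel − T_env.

Parcel:
  From 800 m to 2000 m (dry): cools by 9.9 × 1.2 = 11.88°C, giving 1.72°C.
  From 2000 m to 3700 m (saturated): cools by 6 × 1.7 = 10.2°C, giving -8.48°C.
Environment:
  From 800 m to 3700 m (environment): cools by 7.3 × 2.9 = 21.17°C, giving -7.57°C.
T_parcel − T_env = -8.48 − (-7.57) = -0.91°C

-0.91°C (parcel cooler than environment)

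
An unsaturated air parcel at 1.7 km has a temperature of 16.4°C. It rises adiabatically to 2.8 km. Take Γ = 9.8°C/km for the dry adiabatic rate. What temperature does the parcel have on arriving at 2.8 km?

Dry adiabatic to 2800 m: -9.8 × 1.1 km = -10.78°C, so T = 5.62°C.

5.62°C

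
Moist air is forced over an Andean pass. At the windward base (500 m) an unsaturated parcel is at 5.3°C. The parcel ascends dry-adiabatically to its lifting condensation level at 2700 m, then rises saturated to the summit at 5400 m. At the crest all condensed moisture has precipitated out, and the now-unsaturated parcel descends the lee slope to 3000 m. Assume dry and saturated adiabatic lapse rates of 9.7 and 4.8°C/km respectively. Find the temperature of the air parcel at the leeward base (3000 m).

500 → 2700 m (dry, 9.7°C/km): ΔT = -9.7 × 2.2 = -21.34°C → T = -16.04°C
2700 → 5400 m (saturated, 4.8°C/km): ΔT = -4.8 × 2.7 = -12.96°C → T = -29°C
5400 → 3000 m (dry descent, 9.7°C/km): ΔT = +9.7 × 2.4 = +23.28°C → T = -5.72°C

-5.72°C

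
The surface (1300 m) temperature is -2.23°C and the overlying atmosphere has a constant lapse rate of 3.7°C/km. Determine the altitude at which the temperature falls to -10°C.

3400 m

Height above start = (-2.23 − (-10)) / 3.7 = 2.1 km
Altitude = 1300 m + 2100 m = 3400 m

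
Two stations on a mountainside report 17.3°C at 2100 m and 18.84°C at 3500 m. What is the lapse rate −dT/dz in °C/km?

Γ = −ΔT/Δz = (17.3 − 18.84) / (3500 − 2100) m
  = -1.54°C / 1.4 km = -1.1°C/km

-1.1°C/km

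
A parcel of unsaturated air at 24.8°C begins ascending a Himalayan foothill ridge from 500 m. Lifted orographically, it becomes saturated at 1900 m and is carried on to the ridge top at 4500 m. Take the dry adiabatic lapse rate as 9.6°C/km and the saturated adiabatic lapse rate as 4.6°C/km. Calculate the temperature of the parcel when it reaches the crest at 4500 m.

500 → 1900 m (dry, 9.6°C/km): ΔT = -9.6 × 1.4 = -13.44°C → T = 11.36°C
1900 → 4500 m (saturated, 4.6°C/km): ΔT = -4.6 × 2.6 = -11.96°C → T = -0.6°C

-0.6°C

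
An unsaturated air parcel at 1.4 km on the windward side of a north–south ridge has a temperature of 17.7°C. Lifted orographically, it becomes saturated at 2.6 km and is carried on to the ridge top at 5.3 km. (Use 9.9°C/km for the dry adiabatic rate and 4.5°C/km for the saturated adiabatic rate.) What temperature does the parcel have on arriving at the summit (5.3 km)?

From 1400 m to 2600 m (dry): cools by 9.9 × 1.2 = 11.88°C, giving 5.82°C.
From 2600 m to 5300 m (saturated): cools by 4.5 × 2.7 = 12.15°C, giving -6.33°C.

-6.33°C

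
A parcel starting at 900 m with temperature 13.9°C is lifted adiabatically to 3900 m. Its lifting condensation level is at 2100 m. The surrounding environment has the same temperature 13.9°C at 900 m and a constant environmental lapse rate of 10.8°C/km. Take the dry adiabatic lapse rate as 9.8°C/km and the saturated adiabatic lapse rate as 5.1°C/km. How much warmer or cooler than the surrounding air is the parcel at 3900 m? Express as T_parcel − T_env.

Parcel:
  900 → 2100 m (dry, 9.8°C/km): ΔT = -9.8 × 1.2 = -11.76°C → T = 2.14°C
  2100 → 3900 m (saturated, 5.1°C/km): ΔT = -5.1 × 1.8 = -9.18°C → T = -7.04°C
Environment:
  900 → 3900 m (environment, 10.8°C/km): ΔT = -10.8 × 3 = -32.4°C → T = -18.5°C
T_parcel − T_env = -7.04 − (-18.5) = +11.46°C

+11.46°C (parcel warmer than environment)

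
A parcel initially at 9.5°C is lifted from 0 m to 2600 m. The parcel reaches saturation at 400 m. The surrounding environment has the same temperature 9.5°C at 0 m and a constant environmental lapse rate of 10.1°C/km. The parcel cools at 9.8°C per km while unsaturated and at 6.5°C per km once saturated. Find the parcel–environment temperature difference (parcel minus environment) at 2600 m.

Parcel:
  0 → 400 m (dry, 9.8°C/km): ΔT = -9.8 × 0.4 = -3.92°C → T = 5.58°C
  400 → 2600 m (saturated, 6.5°C/km): ΔT = -6.5 × 2.2 = -14.3°C → T = -8.72°C
Environment:
  0 → 2600 m (environment, 10.1°C/km): ΔT = -10.1 × 2.6 = -26.26°C → T = -16.76°C
T_parcel − T_env = -8.72 − (-16.76) = +8.04°C

+8.04°C (parcel warmer than environment)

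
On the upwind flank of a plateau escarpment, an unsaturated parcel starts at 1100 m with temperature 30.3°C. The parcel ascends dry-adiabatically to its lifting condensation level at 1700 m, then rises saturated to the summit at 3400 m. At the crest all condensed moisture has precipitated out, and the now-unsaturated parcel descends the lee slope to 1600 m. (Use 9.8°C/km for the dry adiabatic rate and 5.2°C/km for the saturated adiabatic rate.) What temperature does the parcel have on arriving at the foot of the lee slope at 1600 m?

33.22°C

From 1100 m to 1700 m (dry): cools by 9.8 × 0.6 = 5.88°C, giving 24.42°C.
From 1700 m to 3400 m (saturated): cools by 5.2 × 1.7 = 8.84°C, giving 15.58°C.
From 3400 m to 1600 m (dry descent): warms by 9.8 × 1.8 = 17.64°C, giving 33.22°C.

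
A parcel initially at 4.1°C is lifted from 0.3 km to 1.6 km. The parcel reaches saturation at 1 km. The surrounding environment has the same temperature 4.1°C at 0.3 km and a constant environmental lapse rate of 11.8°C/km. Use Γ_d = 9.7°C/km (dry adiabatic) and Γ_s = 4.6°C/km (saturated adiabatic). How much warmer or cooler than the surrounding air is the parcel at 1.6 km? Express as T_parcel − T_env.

+5.79°C (parcel warmer than environment)

Parcel:
  From 300 m to 1000 m (dry): cools by 9.7 × 0.7 = 6.79°C, giving -2.69°C.
  From 1000 m to 1600 m (saturated): cools by 4.6 × 0.6 = 2.76°C, giving -5.45°C.
Environment:
  From 300 m to 1600 m (environment): cools by 11.8 × 1.3 = 15.34°C, giving -11.24°C.
T_parcel − T_env = -5.45 − (-11.24) = +5.79°C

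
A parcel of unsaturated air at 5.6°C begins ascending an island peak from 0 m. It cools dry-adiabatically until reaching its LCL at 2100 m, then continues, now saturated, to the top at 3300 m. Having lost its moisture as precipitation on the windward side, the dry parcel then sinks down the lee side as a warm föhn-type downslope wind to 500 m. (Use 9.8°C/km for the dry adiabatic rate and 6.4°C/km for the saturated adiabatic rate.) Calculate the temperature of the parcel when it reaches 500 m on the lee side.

From 0 m to 2100 m (dry): cools by 9.8 × 2.1 = 20.58°C, giving -14.98°C.
From 2100 m to 3300 m (saturated): cools by 6.4 × 1.2 = 7.68°C, giving -22.66°C.
From 3300 m to 500 m (dry descent): warms by 9.8 × 2.8 = 27.44°C, giving 4.78°C.

4.78°C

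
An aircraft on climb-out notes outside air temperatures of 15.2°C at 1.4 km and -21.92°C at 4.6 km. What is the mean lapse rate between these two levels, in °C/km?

11.6°C/km

Γ = −ΔT/Δz = (15.2 − (-21.92)) / (4600 − 1400) m
  = 37.12°C / 3.2 km = 11.6°C/km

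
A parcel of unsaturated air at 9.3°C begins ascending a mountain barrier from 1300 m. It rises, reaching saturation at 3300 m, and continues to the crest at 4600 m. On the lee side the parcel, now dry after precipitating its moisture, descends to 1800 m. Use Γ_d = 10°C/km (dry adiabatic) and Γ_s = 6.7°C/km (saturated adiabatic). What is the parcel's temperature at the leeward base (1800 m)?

8.59°C

1300–3300 m, dry: Δz = 2 km ⇒ ΔT = -20°C; T = -10.7°C
3300–4600 m, saturated: Δz = 1.3 km ⇒ ΔT = -8.71°C; T = -19.41°C
4600–1800 m, dry descent: Δz = 2.8 km ⇒ ΔT = +28°C; T = 8.59°C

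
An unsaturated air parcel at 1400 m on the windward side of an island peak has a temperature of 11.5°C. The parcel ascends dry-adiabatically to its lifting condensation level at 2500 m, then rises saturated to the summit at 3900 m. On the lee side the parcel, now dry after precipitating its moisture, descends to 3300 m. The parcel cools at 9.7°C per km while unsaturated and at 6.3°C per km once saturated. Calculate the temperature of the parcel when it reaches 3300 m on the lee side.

-2.17°C

1400–2500 m, dry: Δz = 1.1 km ⇒ ΔT = -10.67°C; T = 0.83°C
2500–3900 m, saturated: Δz = 1.4 km ⇒ ΔT = -8.82°C; T = -7.99°C
3900–3300 m, dry descent: Δz = 0.6 km ⇒ ΔT = +5.82°C; T = -2.17°C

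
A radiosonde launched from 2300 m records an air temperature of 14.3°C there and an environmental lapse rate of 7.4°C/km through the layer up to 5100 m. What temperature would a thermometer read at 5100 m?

-6.42°C

Environmental to 5100 m: -7.4 × 2.8 km = -20.72°C, so T = -6.42°C.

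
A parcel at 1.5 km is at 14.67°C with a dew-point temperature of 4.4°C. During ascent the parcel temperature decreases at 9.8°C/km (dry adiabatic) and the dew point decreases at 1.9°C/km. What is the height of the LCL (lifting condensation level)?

T and T_d converge at 9.8 − 1.9 = 7.9°C per km
Height above start = (14.67 − 4.4) / 7.9 = 1.3 km
LCL altitude = 1500 m + 1300 m = 2800 m

2.8 km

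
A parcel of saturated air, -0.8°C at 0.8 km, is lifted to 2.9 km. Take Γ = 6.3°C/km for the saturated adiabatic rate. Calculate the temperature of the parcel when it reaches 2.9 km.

-14.03°C

From 800 m to 2900 m (saturated adiabatic): cools by 6.3 × 2.1 = 13.23°C, giving -14.03°C.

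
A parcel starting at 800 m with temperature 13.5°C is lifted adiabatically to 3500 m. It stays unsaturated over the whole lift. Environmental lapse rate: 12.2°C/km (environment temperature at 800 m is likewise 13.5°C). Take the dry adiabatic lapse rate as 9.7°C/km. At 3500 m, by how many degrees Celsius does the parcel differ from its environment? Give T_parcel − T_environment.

+6.75°C (parcel warmer than environment)

Parcel:
  From 800 m to 3500 m (dry): cools by 9.7 × 2.7 = 26.19°C, giving -12.69°C.
Environment:
  From 800 m to 3500 m (environment): cools by 12.2 × 2.7 = 32.94°C, giving -19.44°C.
T_parcel − T_env = -12.69 − (-19.44) = +6.75°C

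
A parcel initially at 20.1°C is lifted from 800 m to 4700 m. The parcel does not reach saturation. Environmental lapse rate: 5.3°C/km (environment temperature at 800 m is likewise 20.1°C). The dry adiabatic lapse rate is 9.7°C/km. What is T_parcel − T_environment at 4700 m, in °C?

-17.16°C (parcel cooler than environment)

Parcel:
  From 800 m to 4700 m (dry): cools by 9.7 × 3.9 = 37.83°C, giving -17.73°C.
Environment:
  From 800 m to 4700 m (environment): cools by 5.3 × 3.9 = 20.67°C, giving -0.57°C.
T_parcel − T_env = -17.73 − (-0.57) = -17.16°C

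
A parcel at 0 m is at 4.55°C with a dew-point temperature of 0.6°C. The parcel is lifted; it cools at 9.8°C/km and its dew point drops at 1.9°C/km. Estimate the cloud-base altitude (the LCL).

500 m

T and T_d converge at 9.8 − 1.9 = 7.9°C per km
Height above start = (4.55 − 0.6) / 7.9 = 0.5 km
LCL altitude = 0 m + 500 m = 500 m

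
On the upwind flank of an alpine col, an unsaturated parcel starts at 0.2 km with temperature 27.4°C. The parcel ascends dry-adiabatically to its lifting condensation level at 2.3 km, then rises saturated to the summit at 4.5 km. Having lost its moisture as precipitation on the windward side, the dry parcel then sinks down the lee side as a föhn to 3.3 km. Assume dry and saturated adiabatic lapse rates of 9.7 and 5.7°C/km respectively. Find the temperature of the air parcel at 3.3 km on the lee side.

From 200 m to 2300 m (dry): cools by 9.7 × 2.1 = 20.37°C, giving 7.03°C.
From 2300 m to 4500 m (saturated): cools by 5.7 × 2.2 = 12.54°C, giving -5.51°C.
From 4500 m to 3300 m (dry descent): warms by 9.7 × 1.2 = 11.64°C, giving 6.13°C.

6.13°C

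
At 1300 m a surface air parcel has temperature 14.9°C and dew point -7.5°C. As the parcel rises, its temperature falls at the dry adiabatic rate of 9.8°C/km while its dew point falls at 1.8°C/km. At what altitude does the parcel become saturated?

4100 m

T and T_d converge at 9.8 − 1.8 = 8°C per km
Height above start = (14.9 − (-7.5)) / 8 = 2.8 km
LCL altitude = 1300 m + 2800 m = 4100 m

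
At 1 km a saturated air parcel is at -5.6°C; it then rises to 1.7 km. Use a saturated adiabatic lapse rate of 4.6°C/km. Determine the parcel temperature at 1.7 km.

-8.82°C

1000 → 1700 m (saturated adiabatic, 4.6°C/km): ΔT = -4.6 × 0.7 = -3.22°C → T = -8.82°C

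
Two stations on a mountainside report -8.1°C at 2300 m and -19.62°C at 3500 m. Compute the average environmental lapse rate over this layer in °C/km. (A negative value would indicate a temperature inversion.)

9.6°C/km

Γ = −ΔT/Δz = (-8.1 − (-19.62)) / (3500 − 2300) m
  = 11.52°C / 1.2 km = 9.6°C/km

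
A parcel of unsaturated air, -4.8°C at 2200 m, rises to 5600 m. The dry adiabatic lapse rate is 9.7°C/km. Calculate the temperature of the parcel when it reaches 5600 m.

From 2200 m to 5600 m (dry adiabatic): cools by 9.7 × 3.4 = 32.98°C, giving -37.78°C.

-37.78°C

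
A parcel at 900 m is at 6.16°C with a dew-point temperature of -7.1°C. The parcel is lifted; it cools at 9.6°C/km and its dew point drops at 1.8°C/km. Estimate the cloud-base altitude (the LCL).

2600 m

T and T_d converge at 9.6 − 1.8 = 7.8°C per km
Height above start = (6.16 − (-7.1)) / 7.8 = 1.7 km
LCL altitude = 900 m + 1700 m = 2600 m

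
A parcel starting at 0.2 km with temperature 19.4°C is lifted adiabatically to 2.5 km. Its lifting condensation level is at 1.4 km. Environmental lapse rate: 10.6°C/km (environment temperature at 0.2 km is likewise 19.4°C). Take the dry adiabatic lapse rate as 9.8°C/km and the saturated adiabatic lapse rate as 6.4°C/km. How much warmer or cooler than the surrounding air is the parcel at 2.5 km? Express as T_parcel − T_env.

Parcel:
  From 200 m to 1400 m (dry): cools by 9.8 × 1.2 = 11.76°C, giving 7.64°C.
  From 1400 m to 2500 m (saturated): cools by 6.4 × 1.1 = 7.04°C, giving 0.6°C.
Environment:
  From 200 m to 2500 m (environment): cools by 10.6 × 2.3 = 24.38°C, giving -4.98°C.
T_parcel − T_env = 0.6 − (-4.98) = +5.58°C

+5.58°C (parcel warmer than environment)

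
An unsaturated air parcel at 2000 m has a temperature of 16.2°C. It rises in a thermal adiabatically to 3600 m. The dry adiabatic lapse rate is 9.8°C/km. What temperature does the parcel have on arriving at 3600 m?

2000–3600 m, dry adiabatic: Δz = 1.6 km ⇒ ΔT = -15.68°C; T = 0.52°C

0.52°C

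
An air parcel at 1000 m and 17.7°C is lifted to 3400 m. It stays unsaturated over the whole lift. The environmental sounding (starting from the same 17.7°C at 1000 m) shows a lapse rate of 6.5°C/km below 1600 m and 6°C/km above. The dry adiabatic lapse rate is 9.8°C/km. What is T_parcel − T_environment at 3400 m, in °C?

Parcel:
  1000–3400 m, dry: Δz = 2.4 km ⇒ ΔT = -23.52°C; T = -5.82°C
Environment:
  1000–1600 m, environment, lower layer: Δz = 0.6 km ⇒ ΔT = -3.9°C; T = 13.8°C
  1600–3400 m, environment, upper layer: Δz = 1.8 km ⇒ ΔT = -10.8°C; T = 3°C
T_parcel − T_env = -5.82 − 3 = -8.82°C

-8.82°C (parcel cooler than environment)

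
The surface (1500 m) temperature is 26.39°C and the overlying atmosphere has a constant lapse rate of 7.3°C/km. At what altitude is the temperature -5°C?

Height above start = (26.39 − (-5)) / 7.3 = 4.3 km
Altitude = 1500 m + 4300 m = 5800 m

5800 m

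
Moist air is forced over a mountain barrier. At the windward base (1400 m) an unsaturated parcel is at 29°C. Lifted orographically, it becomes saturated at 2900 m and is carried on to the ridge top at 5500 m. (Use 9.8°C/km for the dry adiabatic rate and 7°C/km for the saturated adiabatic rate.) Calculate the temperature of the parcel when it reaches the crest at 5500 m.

From 1400 m to 2900 m (dry): cools by 9.8 × 1.5 = 14.7°C, giving 14.3°C.
From 2900 m to 5500 m (saturated): cools by 7 × 2.6 = 18.2°C, giving -3.9°C.

-3.9°C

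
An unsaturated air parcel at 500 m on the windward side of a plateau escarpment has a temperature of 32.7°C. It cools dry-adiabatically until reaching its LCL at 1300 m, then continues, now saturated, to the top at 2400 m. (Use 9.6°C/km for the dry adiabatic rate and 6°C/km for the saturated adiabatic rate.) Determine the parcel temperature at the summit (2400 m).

500 → 1300 m (dry, 9.6°C/km): ΔT = -9.6 × 0.8 = -7.68°C → T = 25.02°C
1300 → 2400 m (saturated, 6°C/km): ΔT = -6 × 1.1 = -6.6°C → T = 18.42°C

18.42°C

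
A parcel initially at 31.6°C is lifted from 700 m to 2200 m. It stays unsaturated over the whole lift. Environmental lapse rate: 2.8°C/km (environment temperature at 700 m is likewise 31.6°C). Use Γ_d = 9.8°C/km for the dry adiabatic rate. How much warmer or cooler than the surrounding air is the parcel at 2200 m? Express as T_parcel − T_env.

-10.5°C (parcel cooler than environment)

Parcel:
  700 → 2200 m (dry, 9.8°C/km): ΔT = -9.8 × 1.5 = -14.7°C → T = 16.9°C
Environment:
  700 → 2200 m (environment, 2.8°C/km): ΔT = -2.8 × 1.5 = -4.2°C → T = 27.4°C
T_parcel − T_env = 16.9 − 27.4 = -10.5°C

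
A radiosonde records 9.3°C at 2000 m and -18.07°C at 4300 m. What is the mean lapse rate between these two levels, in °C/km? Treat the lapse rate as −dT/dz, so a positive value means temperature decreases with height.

11.9°C/km

Γ = −ΔT/Δz = (9.3 − (-18.07)) / (4300 − 2000) m
  = 27.37°C / 2.3 km = 11.9°C/km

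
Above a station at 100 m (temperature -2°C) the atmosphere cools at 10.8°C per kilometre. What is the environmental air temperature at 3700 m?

-40.88°C

Environmental to 3700 m: -10.8 × 3.6 km = -38.88°C, so T = -40.88°C.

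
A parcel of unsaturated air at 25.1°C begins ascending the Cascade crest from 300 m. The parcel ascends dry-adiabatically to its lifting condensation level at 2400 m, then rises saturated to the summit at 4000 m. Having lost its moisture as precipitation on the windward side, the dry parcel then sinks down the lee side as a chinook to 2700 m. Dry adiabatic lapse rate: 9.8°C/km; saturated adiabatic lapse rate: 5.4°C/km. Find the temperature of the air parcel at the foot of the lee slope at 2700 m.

300–2400 m, dry: Δz = 2.1 km ⇒ ΔT = -20.58°C; T = 4.52°C
2400–4000 m, saturated: Δz = 1.6 km ⇒ ΔT = -8.64°C; T = -4.12°C
4000–2700 m, dry descent: Δz = 1.3 km ⇒ ΔT = +12.74°C; T = 8.62°C

8.62°C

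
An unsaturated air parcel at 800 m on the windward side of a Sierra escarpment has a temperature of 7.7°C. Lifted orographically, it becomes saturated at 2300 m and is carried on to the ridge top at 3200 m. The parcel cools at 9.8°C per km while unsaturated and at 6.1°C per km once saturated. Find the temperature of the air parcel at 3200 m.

From 800 m to 2300 m (dry): cools by 9.8 × 1.5 = 14.7°C, giving -7°C.
From 2300 m to 3200 m (saturated): cools by 6.1 × 0.9 = 5.49°C, giving -12.49°C.

-12.49°C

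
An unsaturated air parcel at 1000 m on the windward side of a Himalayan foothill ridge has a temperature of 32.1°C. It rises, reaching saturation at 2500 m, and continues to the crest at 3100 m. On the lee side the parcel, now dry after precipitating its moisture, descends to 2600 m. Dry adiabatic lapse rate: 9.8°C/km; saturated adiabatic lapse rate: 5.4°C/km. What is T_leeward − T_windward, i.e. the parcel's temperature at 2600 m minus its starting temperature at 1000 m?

From 1000 m to 2500 m (dry): cools by 9.8 × 1.5 = 14.7°C, giving 17.4°C.
From 2500 m to 3100 m (saturated): cools by 5.4 × 0.6 = 3.24°C, giving 14.16°C.
From 3100 m to 2600 m (dry descent): warms by 9.8 × 0.5 = 4.9°C, giving 19.06°C.
Net change vs windward start: 19.06 − 32.1 = -13.04°C

-13.04°C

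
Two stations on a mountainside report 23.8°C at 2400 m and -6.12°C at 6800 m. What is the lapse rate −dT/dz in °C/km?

6.8°C/km

Γ = −ΔT/Δz = (23.8 − (-6.12)) / (6800 − 2400) m
  = 29.92°C / 4.4 km = 6.8°C/km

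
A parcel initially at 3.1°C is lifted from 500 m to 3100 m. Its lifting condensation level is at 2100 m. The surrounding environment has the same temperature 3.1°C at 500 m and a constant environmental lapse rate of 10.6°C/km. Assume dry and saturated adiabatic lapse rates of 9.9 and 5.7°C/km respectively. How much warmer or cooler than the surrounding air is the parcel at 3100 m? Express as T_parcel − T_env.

Parcel:
  From 500 m to 2100 m (dry): cools by 9.9 × 1.6 = 15.84°C, giving -12.74°C.
  From 2100 m to 3100 m (saturated): cools by 5.7 × 1 = 5.7°C, giving -18.44°C.
Environment:
  From 500 m to 3100 m (environment): cools by 10.6 × 2.6 = 27.56°C, giving -24.46°C.
T_parcel − T_env = -18.44 − (-24.46) = +6.02°C

+6.02°C (parcel warmer than environment)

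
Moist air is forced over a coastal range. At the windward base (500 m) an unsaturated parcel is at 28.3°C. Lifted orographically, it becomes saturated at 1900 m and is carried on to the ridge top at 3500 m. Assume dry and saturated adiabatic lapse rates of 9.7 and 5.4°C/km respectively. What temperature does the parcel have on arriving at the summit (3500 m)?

6.08°C

500–1900 m, dry: Δz = 1.4 km ⇒ ΔT = -13.58°C; T = 14.72°C
1900–3500 m, saturated: Δz = 1.6 km ⇒ ΔT = -8.64°C; T = 6.08°C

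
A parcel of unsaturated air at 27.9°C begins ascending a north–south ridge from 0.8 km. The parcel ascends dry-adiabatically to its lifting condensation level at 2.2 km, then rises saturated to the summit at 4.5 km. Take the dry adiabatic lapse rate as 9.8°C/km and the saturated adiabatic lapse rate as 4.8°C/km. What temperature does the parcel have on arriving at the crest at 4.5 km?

3.14°C

Dry to 2200 m: -9.8 × 1.4 km = -13.72°C, so T = 14.18°C.
Saturated to 4500 m: -4.8 × 2.3 km = -11.04°C, so T = 3.14°C.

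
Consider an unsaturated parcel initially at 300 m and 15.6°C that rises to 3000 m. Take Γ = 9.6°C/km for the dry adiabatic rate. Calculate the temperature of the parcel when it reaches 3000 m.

300 → 3000 m (dry adiabatic, 9.6°C/km): ΔT = -9.6 × 2.7 = -25.92°C → T = -10.32°C

-10.32°C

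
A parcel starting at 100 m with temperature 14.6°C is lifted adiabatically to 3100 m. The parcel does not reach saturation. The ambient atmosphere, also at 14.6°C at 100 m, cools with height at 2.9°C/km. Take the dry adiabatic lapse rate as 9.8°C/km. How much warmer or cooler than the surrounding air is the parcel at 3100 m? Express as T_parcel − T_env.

Parcel:
  Dry to 3100 m: -9.8 × 3 km = -29.4°C, so T = -14.8°C.
Environment:
  Environment to 3100 m: -2.9 × 3 km = -8.7°C, so T = 5.9°C.
T_parcel − T_env = -14.8 − 5.9 = -20.7°C

-20.7°C (parcel cooler than environment)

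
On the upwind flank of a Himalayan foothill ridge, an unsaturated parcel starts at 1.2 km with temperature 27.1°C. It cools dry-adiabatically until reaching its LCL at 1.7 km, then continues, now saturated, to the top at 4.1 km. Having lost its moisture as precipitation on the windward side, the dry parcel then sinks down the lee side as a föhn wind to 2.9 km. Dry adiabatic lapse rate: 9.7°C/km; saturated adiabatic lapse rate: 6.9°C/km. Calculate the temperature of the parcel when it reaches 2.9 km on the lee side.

1200–1700 m, dry: Δz = 0.5 km ⇒ ΔT = -4.85°C; T = 22.25°C
1700–4100 m, saturated: Δz = 2.4 km ⇒ ΔT = -16.56°C; T = 5.69°C
4100–2900 m, dry descent: Δz = 1.2 km ⇒ ΔT = +11.64°C; T = 17.33°C

17.33°C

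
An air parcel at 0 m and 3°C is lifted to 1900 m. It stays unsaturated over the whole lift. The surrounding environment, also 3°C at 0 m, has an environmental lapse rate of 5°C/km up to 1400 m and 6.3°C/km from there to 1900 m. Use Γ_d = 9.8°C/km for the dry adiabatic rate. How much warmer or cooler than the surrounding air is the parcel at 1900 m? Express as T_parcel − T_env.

Parcel:
  Dry to 1900 m: -9.8 × 1.9 km = -18.62°C, so T = -15.62°C.
Environment:
  Environment, lower layer to 1400 m: -5 × 1.4 km = -7°C, so T = -4°C.
  Environment, upper layer to 1900 m: -6.3 × 0.5 km = -3.15°C, so T = -7.15°C.
T_parcel − T_env = -15.62 − (-7.15) = -8.47°C

-8.47°C (parcel cooler than environment)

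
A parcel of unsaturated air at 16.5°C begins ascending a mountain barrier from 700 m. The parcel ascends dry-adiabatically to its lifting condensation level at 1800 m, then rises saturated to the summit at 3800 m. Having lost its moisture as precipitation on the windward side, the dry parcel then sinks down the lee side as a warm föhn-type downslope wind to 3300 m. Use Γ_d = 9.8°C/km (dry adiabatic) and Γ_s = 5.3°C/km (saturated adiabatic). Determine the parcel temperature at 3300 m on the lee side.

700 → 1800 m (dry, 9.8°C/km): ΔT = -9.8 × 1.1 = -10.78°C → T = 5.72°C
1800 → 3800 m (saturated, 5.3°C/km): ΔT = -5.3 × 2 = -10.6°C → T = -4.88°C
3800 → 3300 m (dry descent, 9.8°C/km): ΔT = +9.8 × 0.5 = +4.9°C → T = 0.02°C

0.02°C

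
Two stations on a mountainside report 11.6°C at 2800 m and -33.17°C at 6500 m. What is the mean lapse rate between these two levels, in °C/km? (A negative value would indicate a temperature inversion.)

12.1°C/km

Γ = −ΔT/Δz = (11.6 − (-33.17)) / (6500 − 2800) m
  = 44.77°C / 3.7 km = 12.1°C/km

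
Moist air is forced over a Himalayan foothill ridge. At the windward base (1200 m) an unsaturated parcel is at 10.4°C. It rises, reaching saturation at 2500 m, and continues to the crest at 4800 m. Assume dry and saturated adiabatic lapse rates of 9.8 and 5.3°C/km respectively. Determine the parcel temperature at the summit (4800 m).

-14.53°C

Dry to 2500 m: -9.8 × 1.3 km = -12.74°C, so T = -2.34°C.
Saturated to 4800 m: -5.3 × 2.3 km = -12.19°C, so T = -14.53°C.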